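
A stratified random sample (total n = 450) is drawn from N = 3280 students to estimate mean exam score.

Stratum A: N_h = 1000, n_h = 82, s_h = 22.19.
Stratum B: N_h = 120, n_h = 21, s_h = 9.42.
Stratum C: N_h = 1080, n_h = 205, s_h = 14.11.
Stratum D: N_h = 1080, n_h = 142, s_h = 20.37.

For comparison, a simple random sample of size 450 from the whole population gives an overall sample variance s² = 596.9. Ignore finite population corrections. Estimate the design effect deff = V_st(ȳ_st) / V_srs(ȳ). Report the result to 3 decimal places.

V̂(ȳ_st) = Σ W_h² s_h²/n_h, with W_h = N_h/N and N = 3280:
  stratum A: (1000/3280)²·22.19²/82 = 0.558153
  stratum B: (120/3280)²·9.42²/21 = 0.00565584
  stratum C: (1080/3280)²·14.11²/205 = 0.105293
  stratum D: (1080/3280)²·20.37²/142 = 0.316806
V_st = 0.985908
V_srs = s²/n = 596.9/450 = 1.32644
deff = V_st / V_srs = 0.985908/1.32644 = 0.7433

deff ≈ 0.743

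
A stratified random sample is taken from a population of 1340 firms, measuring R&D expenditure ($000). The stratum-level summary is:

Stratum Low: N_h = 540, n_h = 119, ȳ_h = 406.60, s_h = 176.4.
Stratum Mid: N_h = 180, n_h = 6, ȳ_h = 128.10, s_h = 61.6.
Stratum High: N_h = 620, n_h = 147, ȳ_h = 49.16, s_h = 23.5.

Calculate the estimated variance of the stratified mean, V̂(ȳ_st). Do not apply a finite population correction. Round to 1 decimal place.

V̂(ȳ_st) ≈ 54.7

V̂(ȳ_st) = Σ W_h² s_h²/n_h, with W_h = N_h/N and N = 1340:
  stratum Low: (540/1340)²·176.4²/119 = 42.4647
  stratum Mid: (180/1340)²·61.6²/6 = 11.4116
  stratum High: (620/1340)²·23.5²/147 = 0.804252
V̂(ȳ_st) = 54.6805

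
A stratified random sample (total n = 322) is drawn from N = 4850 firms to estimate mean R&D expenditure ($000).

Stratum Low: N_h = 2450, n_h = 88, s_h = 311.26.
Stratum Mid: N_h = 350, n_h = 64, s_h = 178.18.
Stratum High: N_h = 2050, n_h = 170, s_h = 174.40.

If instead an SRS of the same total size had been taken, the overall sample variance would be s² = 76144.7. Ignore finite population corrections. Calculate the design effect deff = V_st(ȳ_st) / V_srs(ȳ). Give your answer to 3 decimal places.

deff ≈ 1.334

V̂(ȳ_st) = Σ W_h² s_h²/n_h, with W_h = N_h/N and N = 4850:
  stratum Low: (2450/4850)²·311.26²/88 = 280.939
  stratum Mid: (350/4850)²·178.18²/64 = 2.58339
  stratum High: (2050/4850)²·174.40²/170 = 31.9645
V_st = 315.487
V_srs = s²/n = 76144.7/322 = 236.474
deff = V_st / V_srs = 315.487/236.474 = 1.3341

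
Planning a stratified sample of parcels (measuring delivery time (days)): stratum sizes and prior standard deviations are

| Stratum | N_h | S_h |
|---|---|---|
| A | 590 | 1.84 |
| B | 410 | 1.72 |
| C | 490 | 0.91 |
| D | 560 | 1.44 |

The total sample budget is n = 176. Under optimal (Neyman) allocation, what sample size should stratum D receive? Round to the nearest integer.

Neyman allocation: n_h = n · N_h S_h / Σ N_i S_i, with n = 176.
  stratum A: N_h·S_h = 590·1.84 = 1085.60
  stratum B: N_h·S_h = 410·1.72 = 705.20
  stratum C: N_h·S_h = 490·0.91 = 445.90
  stratum D: N_h·S_h = 560·1.44 = 806.40
Σ N_h S_h = 3043.10
n for stratum D = 176·806.40/3043.10 = 46.639 → 47

47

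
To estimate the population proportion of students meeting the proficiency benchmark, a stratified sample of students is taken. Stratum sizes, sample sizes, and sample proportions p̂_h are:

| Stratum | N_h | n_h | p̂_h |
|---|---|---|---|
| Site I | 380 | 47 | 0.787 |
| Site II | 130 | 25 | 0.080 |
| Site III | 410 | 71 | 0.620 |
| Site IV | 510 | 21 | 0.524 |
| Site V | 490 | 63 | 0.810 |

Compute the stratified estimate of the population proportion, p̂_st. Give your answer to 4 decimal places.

p̂_st ≈ 0.6395

N = 1920; stratum weights W_h = N_h/N.
p̂_st = Σ W_h p̂_h = (380·0.787 + 130·0.080 + 410·0.620 + 510·0.524 + 490·0.810)/1920 = 0.63948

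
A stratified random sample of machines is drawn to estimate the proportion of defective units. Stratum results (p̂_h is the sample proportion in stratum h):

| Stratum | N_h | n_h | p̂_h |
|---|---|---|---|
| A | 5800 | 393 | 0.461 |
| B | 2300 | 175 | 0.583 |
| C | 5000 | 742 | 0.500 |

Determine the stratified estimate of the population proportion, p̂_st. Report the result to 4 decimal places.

p̂_st ≈ 0.4973

N = 13100; stratum weights W_h = N_h/N.
p̂_st = Σ W_h p̂_h = (5800·0.461 + 2300·0.583 + 5000·0.500)/13100 = 0.49731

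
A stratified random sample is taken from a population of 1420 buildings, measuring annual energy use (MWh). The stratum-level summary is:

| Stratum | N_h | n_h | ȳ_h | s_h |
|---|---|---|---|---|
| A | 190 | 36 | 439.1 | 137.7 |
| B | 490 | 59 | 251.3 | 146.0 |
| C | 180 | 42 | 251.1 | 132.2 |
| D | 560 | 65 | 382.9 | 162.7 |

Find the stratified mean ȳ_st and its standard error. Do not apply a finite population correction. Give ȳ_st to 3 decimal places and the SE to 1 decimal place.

ȳ_st = Σ W_h ȳ_h = (190·439.1 + 490·251.3 + 180·251.1 + 560·382.9)/1420 = 328.30141
V̂(ȳ_st) = Σ W_h² s_h²/n_h, with W_h = N_h/N and N = 1420:
  stratum A: (190/1420)²·137.7²/36 = 9.42966
  stratum B: (490/1420)²·146.0²/59 = 43.0199
  stratum C: (180/1420)²·132.2²/42 = 6.68624
  stratum D: (560/1420)²·162.7²/65 = 63.3375
V̂(ȳ_st) = 122.473
SE(ȳ_st) = √122.473 = 11.0668

ȳ_st ≈ 328.301, SE ≈ 11.1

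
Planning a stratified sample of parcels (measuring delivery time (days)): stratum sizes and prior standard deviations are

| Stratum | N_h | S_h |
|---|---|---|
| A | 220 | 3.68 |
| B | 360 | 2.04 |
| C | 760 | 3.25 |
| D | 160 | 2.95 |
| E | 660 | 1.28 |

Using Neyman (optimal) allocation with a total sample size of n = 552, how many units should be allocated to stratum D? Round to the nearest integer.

Neyman allocation: n_h = n · N_h S_h / Σ N_i S_i, with n = 552.
  stratum A: N_h·S_h = 220·3.68 = 809.60
  stratum B: N_h·S_h = 360·2.04 = 734.40
  stratum C: N_h·S_h = 760·3.25 = 2470.00
  stratum D: N_h·S_h = 160·2.95 = 472.00
  stratum E: N_h·S_h = 660·1.28 = 844.80
Σ N_h S_h = 5330.80
n for stratum D = 552·472.00/5330.80 = 48.875 → 49

49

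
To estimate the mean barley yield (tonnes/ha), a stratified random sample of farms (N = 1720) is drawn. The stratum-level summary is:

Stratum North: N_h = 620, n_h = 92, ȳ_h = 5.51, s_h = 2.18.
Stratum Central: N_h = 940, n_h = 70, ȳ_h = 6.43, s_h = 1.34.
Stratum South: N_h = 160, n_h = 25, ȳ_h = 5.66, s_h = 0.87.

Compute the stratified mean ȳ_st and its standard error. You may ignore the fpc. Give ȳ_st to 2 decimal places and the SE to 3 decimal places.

ȳ_st = Σ W_h ȳ_h = (620·5.51 + 940·6.43 + 160·5.66)/1720 = 6.02674
V̂(ȳ_st) = Σ W_h² s_h²/n_h, with W_h = N_h/N and N = 1720:
  stratum North: (620/1720)²·2.18²/92 = 0.006712
  stratum Central: (940/1720)²·1.34²/70 = 0.00766144
  stratum South: (160/1720)²·0.87²/25 = 0.000261988
V̂(ȳ_st) = 0.0146354
SE(ȳ_st) = √0.0146354 = 0.120977

ȳ_st ≈ 6.03, SE ≈ 0.121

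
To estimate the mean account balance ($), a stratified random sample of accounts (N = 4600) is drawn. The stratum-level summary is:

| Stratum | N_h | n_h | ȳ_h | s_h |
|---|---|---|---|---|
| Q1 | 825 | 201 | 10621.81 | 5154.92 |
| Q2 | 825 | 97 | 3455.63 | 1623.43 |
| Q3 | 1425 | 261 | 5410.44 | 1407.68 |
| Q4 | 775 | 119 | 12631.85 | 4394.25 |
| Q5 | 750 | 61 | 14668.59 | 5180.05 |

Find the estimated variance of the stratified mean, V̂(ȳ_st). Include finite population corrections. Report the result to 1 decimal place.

V̂(ȳ_st) ≈ 19223.8

V̂(ȳ_st) = Σ W_h² (1 − n_h/N_h) s_h²/n_h, with W_h = N_h/N and N = 4600:
  stratum Q1: (825/4600)²·(1 − 201/825)·5154.92²/201 = 3216.4
  stratum Q2: (825/4600)²·(1 − 97/825)·1623.43²/97 = 771.197
  stratum Q3: (1425/4600)²·(1 − 261/1425)·1407.68²/261 = 595.141
  stratum Q4: (775/4600)²·(1 − 119/775)·4394.25²/119 = 3898.63
  stratum Q5: (750/4600)²·(1 − 61/750)·5180.05²/61 = 10742.4
V̂(ȳ_st) = 19223.8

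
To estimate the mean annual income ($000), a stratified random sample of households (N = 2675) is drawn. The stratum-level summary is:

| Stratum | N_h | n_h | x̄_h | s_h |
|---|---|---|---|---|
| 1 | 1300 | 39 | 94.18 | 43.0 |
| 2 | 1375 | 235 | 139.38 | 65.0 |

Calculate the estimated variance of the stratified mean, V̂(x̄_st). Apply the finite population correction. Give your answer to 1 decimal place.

V̂(x̄_st) = Σ W_h² (1 − n_h/N_h) s_h²/n_h, with W_h = N_h/N and N = 2675:
  stratum 1: (1300/2675)²·(1 − 39/1300)·43.0²/39 = 10.8613
  stratum 2: (1375/2675)²·(1 − 235/1375)·65.0²/235 = 3.93839
V̂(x̄_st) = 14.7997

V̂(x̄_st) ≈ 14.8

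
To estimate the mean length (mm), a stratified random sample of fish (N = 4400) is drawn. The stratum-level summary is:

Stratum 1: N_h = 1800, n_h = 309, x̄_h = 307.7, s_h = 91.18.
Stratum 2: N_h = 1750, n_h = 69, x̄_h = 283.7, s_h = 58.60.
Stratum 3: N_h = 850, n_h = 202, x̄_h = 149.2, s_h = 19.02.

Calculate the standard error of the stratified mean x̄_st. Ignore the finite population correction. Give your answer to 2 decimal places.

V̂(x̄_st) = Σ W_h² s_h²/n_h, with W_h = N_h/N and N = 4400:
  stratum 1: (1800/4400)²·91.18²/309 = 4.50278
  stratum 2: (1750/4400)²·58.60²/69 = 7.87258
  stratum 3: (850/4400)²·19.02²/202 = 0.0668347
V̂(x̄_st) = 12.4422
SE(x̄_st) = √12.4422 = 3.52735

SE(x̄_st) ≈ 3.53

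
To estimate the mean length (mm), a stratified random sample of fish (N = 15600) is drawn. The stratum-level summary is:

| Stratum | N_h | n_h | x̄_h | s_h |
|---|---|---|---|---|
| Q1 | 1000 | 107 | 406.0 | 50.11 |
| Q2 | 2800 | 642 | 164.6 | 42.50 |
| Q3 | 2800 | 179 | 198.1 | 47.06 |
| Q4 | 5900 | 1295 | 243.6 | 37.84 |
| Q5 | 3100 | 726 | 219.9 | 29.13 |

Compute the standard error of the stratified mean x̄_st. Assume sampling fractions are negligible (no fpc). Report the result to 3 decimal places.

SE(x̄_st) ≈ 0.889

V̂(x̄_st) = Σ W_h² s_h²/n_h, with W_h = N_h/N and N = 15600:
  stratum Q1: (1000/15600)²·50.11²/107 = 0.0964308
  stratum Q2: (2800/15600)²·42.50²/642 = 0.0906379
  stratum Q3: (2800/15600)²·47.06²/179 = 0.398582
  stratum Q4: (5900/15600)²·37.84²/1295 = 0.158157
  stratum Q5: (3100/15600)²·29.13²/726 = 0.046155
V̂(x̄_st) = 0.789962
SE(x̄_st) = √0.789962 = 0.888798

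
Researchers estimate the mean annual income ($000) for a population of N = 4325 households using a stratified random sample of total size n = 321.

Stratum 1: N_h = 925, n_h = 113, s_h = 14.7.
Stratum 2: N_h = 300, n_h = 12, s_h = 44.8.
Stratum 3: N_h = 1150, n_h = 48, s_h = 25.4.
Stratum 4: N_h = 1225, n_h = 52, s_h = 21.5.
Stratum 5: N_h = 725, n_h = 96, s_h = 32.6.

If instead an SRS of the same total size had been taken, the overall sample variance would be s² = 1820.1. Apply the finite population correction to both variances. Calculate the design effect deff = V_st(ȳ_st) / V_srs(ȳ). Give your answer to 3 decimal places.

V̂(ȳ_st) = Σ W_h² (1 − n_h/N_h) s_h²/n_h, with W_h = N_h/N and N = 4325:
  stratum 1: (925/4325)²·(1 − 113/925)·14.7²/113 = 0.076786
  stratum 2: (300/4325)²·(1 − 12/300)·44.8²/12 = 0.772532
  stratum 3: (1150/4325)²·(1 − 48/1150)·25.4²/48 = 0.910612
  stratum 4: (1225/4325)²·(1 − 52/1225)·21.5²/52 = 0.682866
  stratum 5: (725/4325)²·(1 − 96/725)·32.6²/96 = 0.269886
V_st = 2.71268
V_srs = (1 − 321/4325)·1820.1/321 = 5.24926
deff = V_st / V_srs = 2.71268/5.24926 = 0.5168

deff ≈ 0.517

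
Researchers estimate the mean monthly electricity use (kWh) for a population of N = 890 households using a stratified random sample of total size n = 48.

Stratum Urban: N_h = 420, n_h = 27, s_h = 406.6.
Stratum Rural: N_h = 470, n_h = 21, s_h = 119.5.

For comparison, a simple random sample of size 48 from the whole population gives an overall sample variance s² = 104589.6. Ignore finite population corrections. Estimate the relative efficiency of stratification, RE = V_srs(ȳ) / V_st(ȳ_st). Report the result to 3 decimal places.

RE ≈ 1.403

V̂(ȳ_st) = Σ W_h² s_h²/n_h, with W_h = N_h/N and N = 890:
  stratum Urban: (420/890)²·406.6²/27 = 1363.61
  stratum Rural: (470/890)²·119.5²/21 = 189.641
V_st = 1553.25
V_srs = s²/n = 104589.6/48 = 2178.95
Relative efficiency = V_srs / V_st = 2178.95/1553.25 = 1.4028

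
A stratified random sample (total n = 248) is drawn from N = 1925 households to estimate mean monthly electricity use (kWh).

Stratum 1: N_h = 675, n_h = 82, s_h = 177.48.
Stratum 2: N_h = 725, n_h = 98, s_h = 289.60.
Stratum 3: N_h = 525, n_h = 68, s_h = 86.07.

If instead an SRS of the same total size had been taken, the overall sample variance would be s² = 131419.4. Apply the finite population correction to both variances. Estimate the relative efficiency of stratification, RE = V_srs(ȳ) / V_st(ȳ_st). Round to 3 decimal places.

RE ≈ 3.007

V̂(ȳ_st) = Σ W_h² (1 − n_h/N_h) s_h²/n_h, with W_h = N_h/N and N = 1925:
  stratum 1: (675/1925)²·(1 − 82/675)·177.48²/82 = 41.4937
  stratum 2: (725/1925)²·(1 − 98/725)·289.60²/98 = 104.982
  stratum 3: (525/1925)²·(1 − 68/525)·86.07²/68 = 7.05357
V_st = 153.529
V_srs = (1 − 248/1925)·131419.4/248 = 461.647
Relative efficiency = V_srs / V_st = 461.647/153.529 = 3.0069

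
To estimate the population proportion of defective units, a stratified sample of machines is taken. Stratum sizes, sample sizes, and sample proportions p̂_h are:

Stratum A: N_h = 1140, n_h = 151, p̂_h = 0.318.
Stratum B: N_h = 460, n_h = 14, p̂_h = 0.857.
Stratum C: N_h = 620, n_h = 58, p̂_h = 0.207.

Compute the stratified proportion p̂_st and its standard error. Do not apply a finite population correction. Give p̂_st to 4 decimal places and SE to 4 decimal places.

p̂_st ≈ 0.3987, SE ≈ 0.0318

N = 2220; stratum weights W_h = N_h/N.
p̂_st = Σ W_h p̂_h = (1140·0.318 + 460·0.857 + 620·0.207)/2220 = 0.39868
V̂(p̂_st) = Σ W_h² p̂_h(1−p̂_h)/(n_h−1):
  stratum A: (1140/2220)²·0.318·0.682/150 = 0.000381262
  stratum B: (460/2220)²·0.857·0.143/13 = 0.000404747
  stratum C: (620/2220)²·0.207·0.793/57 = 0.000224619
V̂(p̂_st) = 0.00101063; SE = √V̂ = 0.0317904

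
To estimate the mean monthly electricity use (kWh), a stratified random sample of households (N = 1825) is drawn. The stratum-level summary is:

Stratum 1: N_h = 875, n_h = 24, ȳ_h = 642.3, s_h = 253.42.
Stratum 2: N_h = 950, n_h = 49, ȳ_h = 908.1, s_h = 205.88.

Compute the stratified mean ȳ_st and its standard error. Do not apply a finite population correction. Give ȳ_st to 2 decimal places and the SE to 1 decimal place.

ȳ_st = Σ W_h ȳ_h = (875·642.3 + 950·908.1)/1825 = 780.66164
V̂(ȳ_st) = Σ W_h² s_h²/n_h, with W_h = N_h/N and N = 1825:
  stratum 1: (875/1825)²·253.42²/24 = 615.121
  stratum 2: (950/1825)²·205.88²/49 = 234.398
V̂(ȳ_st) = 849.519
SE(ȳ_st) = √849.519 = 29.1465

ȳ_st ≈ 780.66, SE ≈ 29.1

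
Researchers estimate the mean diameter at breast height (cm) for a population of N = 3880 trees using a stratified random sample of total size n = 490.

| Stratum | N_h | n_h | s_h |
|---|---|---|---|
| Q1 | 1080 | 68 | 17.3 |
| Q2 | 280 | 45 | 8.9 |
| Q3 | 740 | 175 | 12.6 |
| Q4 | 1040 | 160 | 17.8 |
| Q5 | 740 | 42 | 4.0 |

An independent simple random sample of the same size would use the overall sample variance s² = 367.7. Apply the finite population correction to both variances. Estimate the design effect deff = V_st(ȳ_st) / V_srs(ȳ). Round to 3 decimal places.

V̂(ȳ_st) = Σ W_h² (1 − n_h/N_h) s_h²/n_h, with W_h = N_h/N and N = 3880:
  stratum Q1: (1080/3880)²·(1 − 68/1080)·17.3²/68 = 0.319539
  stratum Q2: (280/3880)²·(1 − 45/280)·8.9²/45 = 0.00769361
  stratum Q3: (740/3880)²·(1 − 175/740)·12.6²/175 = 0.0251953
  stratum Q4: (1040/3880)²·(1 − 160/1040)·17.8²/160 = 0.120385
  stratum Q5: (740/3880)²·(1 − 42/740)·4.0²/42 = 0.0130706
V_st = 0.485884
V_srs = (1 − 490/3880)·367.7/490 = 0.65564
deff = V_st / V_srs = 0.485884/0.65564 = 0.7411

deff ≈ 0.741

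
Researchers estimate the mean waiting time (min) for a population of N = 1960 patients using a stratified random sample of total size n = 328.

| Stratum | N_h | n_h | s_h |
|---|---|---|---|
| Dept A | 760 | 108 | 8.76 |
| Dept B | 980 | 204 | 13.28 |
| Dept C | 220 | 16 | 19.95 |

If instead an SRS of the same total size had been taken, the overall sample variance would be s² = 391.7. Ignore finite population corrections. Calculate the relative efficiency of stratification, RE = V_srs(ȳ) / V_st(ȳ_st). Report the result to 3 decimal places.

V̂(ȳ_st) = Σ W_h² s_h²/n_h, with W_h = N_h/N and N = 1960:
  stratum Dept A: (760/1960)²·8.76²/108 = 0.106832
  stratum Dept B: (980/1960)²·13.28²/204 = 0.216125
  stratum Dept C: (220/1960)²·19.95²/16 = 0.3134
V_st = 0.636357
V_srs = s²/n = 391.7/328 = 1.19421
Relative efficiency = V_srs / V_st = 1.19421/0.636357 = 1.8766

RE ≈ 1.877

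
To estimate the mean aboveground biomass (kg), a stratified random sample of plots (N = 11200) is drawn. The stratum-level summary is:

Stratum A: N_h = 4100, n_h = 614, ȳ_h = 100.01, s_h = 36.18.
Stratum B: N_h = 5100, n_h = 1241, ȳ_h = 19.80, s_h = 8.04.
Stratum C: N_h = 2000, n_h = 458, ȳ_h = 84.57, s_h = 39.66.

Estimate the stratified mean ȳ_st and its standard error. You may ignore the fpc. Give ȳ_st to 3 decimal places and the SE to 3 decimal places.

ȳ_st = Σ W_h ȳ_h = (4100·100.01 + 5100·19.80 + 2000·84.57)/11200 = 60.72866
V̂(ȳ_st) = Σ W_h² s_h²/n_h, with W_h = N_h/N and N = 11200:
  stratum A: (4100/11200)²·36.18²/614 = 0.285694
  stratum B: (5100/11200)²·8.04²/1241 = 0.0108005
  stratum C: (2000/11200)²·39.66²/458 = 0.109513
V̂(ȳ_st) = 0.406007
SE(ȳ_st) = √0.406007 = 0.637186

ȳ_st ≈ 60.729, SE ≈ 0.637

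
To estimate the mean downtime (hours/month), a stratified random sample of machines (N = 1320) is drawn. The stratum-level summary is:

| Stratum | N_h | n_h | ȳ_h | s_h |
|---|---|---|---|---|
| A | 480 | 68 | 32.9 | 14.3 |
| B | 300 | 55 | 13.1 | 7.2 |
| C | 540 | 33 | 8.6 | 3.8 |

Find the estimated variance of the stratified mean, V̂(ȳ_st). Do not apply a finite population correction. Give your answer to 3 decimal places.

V̂(ȳ_st) = Σ W_h² s_h²/n_h, with W_h = N_h/N and N = 1320:
  stratum A: (480/1320)²·14.3²/68 = 0.397647
  stratum B: (300/1320)²·7.2²/55 = 0.0486852
  stratum C: (540/1320)²·3.8²/33 = 0.0732307
V̂(ȳ_st) = 0.519563

V̂(ȳ_st) ≈ 0.520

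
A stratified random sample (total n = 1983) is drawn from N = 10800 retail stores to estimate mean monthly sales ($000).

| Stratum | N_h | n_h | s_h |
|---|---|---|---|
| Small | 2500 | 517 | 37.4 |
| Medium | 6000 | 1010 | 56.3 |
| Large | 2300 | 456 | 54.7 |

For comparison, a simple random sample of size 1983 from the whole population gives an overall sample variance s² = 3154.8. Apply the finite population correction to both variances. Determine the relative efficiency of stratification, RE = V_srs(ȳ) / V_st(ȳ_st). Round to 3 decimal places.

RE ≈ 1.120

V̂(ȳ_st) = Σ W_h² (1 − n_h/N_h) s_h²/n_h, with W_h = N_h/N and N = 10800:
  stratum Small: (2500/10800)²·(1 − 517/2500)·37.4²/517 = 0.114992
  stratum Medium: (6000/10800)²·(1 − 1010/6000)·56.3²/1010 = 0.805563
  stratum Large: (2300/10800)²·(1 − 456/2300)·54.7²/456 = 0.238589
V_st = 1.15914
V_srs = (1 − 1983/10800)·3154.8/1983 = 1.29881
Relative efficiency = V_srs / V_st = 1.29881/1.15914 = 1.1205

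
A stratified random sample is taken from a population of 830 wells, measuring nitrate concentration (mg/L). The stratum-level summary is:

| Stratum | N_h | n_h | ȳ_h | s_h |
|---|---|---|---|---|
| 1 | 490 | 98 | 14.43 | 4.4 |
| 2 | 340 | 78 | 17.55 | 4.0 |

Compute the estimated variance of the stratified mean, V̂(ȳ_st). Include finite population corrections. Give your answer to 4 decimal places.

V̂(ȳ_st) ≈ 0.0816

V̂(ȳ_st) = Σ W_h² (1 − n_h/N_h) s_h²/n_h, with W_h = N_h/N and N = 830:
  stratum 1: (490/830)²·(1 − 98/490)·4.4²/98 = 0.0550814
  stratum 2: (340/830)²·(1 − 78/340)·4.0²/78 = 0.0265246
V̂(ȳ_st) = 0.0816061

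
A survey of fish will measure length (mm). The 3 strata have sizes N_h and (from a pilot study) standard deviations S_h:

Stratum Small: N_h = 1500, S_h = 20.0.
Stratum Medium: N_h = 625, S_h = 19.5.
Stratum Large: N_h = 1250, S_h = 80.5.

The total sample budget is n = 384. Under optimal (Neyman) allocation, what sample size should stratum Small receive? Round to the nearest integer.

81

Neyman allocation: n_h = n · N_h S_h / Σ N_i S_i, with n = 384.
  stratum Small: N_h·S_h = 1500·20.0 = 30000.00
  stratum Medium: N_h·S_h = 625·19.5 = 12187.50
  stratum Large: N_h·S_h = 1250·80.5 = 100625.00
Σ N_h S_h = 142812.50
n for stratum Small = 384·30000.00/142812.50 = 80.665 → 81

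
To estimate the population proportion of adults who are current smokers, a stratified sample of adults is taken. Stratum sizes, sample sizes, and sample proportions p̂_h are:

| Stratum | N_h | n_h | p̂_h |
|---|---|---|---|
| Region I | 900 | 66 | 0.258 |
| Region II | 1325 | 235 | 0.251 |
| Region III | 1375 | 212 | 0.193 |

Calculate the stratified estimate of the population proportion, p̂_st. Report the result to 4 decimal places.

N = 3600; stratum weights W_h = N_h/N.
p̂_st = Σ W_h p̂_h = (900·0.258 + 1325·0.251 + 1375·0.193)/3600 = 0.23060

p̂_st ≈ 0.2306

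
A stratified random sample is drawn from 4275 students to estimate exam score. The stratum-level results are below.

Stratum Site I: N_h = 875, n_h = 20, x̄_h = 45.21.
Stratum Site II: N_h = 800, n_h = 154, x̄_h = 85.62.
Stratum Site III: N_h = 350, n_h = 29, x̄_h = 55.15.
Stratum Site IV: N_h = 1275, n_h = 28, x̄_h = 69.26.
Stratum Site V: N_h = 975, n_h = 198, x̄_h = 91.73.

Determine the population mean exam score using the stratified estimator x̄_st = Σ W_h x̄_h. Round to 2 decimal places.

x̄_st ≈ 71.37

N = Σ N_h = 4275. Stratum weights W_h = N_h/N.
x̄_st = (875·45.21 + 800·85.62 + 350·55.15 + 1275·69.26 + 975·91.73) / 4275 = 71.3685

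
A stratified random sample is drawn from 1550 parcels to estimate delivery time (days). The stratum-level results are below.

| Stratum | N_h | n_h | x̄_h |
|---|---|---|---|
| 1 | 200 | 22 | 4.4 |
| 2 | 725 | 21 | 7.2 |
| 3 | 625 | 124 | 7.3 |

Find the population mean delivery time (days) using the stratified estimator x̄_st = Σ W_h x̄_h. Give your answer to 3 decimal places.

N = Σ N_h = 1550. Stratum weights W_h = N_h/N.
x̄_st = (200·4.4 + 725·7.2 + 625·7.3) / 1550 = 6.87903

x̄_st ≈ 6.879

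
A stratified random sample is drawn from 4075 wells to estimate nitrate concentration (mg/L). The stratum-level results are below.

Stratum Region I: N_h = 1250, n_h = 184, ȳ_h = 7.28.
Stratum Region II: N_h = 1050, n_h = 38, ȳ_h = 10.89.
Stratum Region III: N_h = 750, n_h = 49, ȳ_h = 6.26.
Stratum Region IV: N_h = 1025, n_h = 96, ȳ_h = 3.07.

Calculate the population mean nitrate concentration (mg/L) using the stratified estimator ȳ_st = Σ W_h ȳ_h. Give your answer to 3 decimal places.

N = Σ N_h = 4075. Stratum weights W_h = N_h/N.
ȳ_st = (1250·7.28 + 1050·10.89 + 750·6.26 + 1025·3.07) / 4075 = 6.96350

ȳ_st ≈ 6.963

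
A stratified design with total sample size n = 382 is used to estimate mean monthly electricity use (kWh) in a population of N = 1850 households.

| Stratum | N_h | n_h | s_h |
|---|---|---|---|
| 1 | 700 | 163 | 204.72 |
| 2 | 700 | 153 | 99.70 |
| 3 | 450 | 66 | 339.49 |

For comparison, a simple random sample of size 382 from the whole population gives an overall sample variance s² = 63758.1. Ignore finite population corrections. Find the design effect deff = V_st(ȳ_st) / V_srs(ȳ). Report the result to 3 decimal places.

deff ≈ 0.895

V̂(ȳ_st) = Σ W_h² s_h²/n_h, with W_h = N_h/N and N = 1850:
  stratum 1: (700/1850)²·204.72²/163 = 36.8117
  stratum 2: (700/1850)²·99.70²/153 = 9.30147
  stratum 3: (450/1850)²·339.49²/66 = 103.322
V_st = 149.435
V_srs = s²/n = 63758.1/382 = 166.906
deff = V_st / V_srs = 149.435/166.906 = 0.8953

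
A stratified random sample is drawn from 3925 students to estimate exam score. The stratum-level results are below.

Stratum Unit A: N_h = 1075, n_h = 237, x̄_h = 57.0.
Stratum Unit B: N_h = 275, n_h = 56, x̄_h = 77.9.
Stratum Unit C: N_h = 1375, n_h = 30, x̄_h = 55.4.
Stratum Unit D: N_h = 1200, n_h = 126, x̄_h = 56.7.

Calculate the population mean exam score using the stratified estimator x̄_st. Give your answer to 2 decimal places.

x̄_st ≈ 57.81

N = Σ N_h = 3925. Stratum weights W_h = N_h/N.
x̄_st = (1075·57.0 + 275·77.9 + 1375·55.4 + 1200·56.7) / 3925 = 57.8121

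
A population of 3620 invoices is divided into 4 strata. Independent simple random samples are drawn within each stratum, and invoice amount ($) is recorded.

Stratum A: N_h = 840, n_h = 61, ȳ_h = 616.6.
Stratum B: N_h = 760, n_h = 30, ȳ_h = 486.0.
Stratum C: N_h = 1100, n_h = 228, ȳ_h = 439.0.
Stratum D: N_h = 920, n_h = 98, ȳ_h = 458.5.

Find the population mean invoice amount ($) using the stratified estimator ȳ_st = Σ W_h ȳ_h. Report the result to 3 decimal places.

ȳ_st ≈ 495.034

N = Σ N_h = 3620. Stratum weights W_h = N_h/N.
ȳ_st = (840·616.6 + 760·486.0 + 1100·439.0 + 920·458.5) / 3620 = 495.03425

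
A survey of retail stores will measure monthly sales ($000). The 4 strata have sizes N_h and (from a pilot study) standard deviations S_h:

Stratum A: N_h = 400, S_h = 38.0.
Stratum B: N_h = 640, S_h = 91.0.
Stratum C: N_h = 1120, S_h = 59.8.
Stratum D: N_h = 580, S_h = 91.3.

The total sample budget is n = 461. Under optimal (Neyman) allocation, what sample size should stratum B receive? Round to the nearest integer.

139

Neyman allocation: n_h = n · N_h S_h / Σ N_i S_i, with n = 461.
  stratum A: N_h·S_h = 400·38.0 = 15200.00
  stratum B: N_h·S_h = 640·91.0 = 58240.00
  stratum C: N_h·S_h = 1120·59.8 = 66976.00
  stratum D: N_h·S_h = 580·91.3 = 52954.00
Σ N_h S_h = 193370.00
n for stratum B = 461·58240.00/193370.00 = 138.846 → 139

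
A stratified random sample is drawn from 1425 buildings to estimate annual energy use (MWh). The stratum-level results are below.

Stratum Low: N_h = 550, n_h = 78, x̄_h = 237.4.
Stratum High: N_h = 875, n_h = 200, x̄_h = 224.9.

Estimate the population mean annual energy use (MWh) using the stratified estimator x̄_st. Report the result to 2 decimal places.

N = Σ N_h = 1425. Stratum weights W_h = N_h/N.
x̄_st = (550·237.4 + 875·224.9) / 1425 = 229.7246

x̄_st ≈ 229.72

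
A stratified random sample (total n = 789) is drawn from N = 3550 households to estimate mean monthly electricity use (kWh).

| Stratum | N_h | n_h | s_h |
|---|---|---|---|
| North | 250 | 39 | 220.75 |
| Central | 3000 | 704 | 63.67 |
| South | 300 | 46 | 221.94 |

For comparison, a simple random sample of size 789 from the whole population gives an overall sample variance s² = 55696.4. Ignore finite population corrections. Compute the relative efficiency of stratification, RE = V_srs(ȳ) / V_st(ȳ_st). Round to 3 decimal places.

RE ≈ 3.931

V̂(ȳ_st) = Σ W_h² s_h²/n_h, with W_h = N_h/N and N = 3550:
  stratum North: (250/3550)²·220.75²/39 = 6.1967
  stratum Central: (3000/3550)²·63.67²/704 = 4.11228
  stratum South: (300/3550)²·221.94²/46 = 7.64714
V_st = 17.9561
V_srs = s²/n = 55696.4/789 = 70.5911
Relative efficiency = V_srs / V_st = 70.5911/17.9561 = 3.9313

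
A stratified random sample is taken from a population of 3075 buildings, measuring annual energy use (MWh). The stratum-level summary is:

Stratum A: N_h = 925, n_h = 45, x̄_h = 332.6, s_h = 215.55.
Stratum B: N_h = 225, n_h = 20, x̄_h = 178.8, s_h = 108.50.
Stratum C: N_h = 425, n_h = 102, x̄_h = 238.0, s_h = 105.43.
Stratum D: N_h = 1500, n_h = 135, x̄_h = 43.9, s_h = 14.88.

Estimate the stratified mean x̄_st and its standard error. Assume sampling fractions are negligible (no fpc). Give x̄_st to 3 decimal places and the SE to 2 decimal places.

x̄_st ≈ 167.442, SE ≈ 9.95

x̄_st = Σ W_h x̄_h = (925·332.6 + 225·178.8 + 425·238.0 + 1500·43.9)/3075 = 167.44228
V̂(x̄_st) = Σ W_h² s_h²/n_h, with W_h = N_h/N and N = 3075:
  stratum A: (925/3075)²·215.55²/45 = 93.4279
  stratum B: (225/3075)²·108.50²/20 = 3.15141
  stratum C: (425/3075)²·105.43²/102 = 2.08169
  stratum D: (1500/3075)²·14.88²/135 = 0.390269
V̂(x̄_st) = 99.0513
SE(x̄_st) = √99.0513 = 9.95245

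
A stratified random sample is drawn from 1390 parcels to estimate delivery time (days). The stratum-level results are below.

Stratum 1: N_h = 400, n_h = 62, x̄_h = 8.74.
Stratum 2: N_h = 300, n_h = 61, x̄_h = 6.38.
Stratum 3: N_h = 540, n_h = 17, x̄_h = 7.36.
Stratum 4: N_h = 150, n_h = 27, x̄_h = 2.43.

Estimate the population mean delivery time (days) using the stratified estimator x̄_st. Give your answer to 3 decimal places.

N = Σ N_h = 1390. Stratum weights W_h = N_h/N.
x̄_st = (400·8.74 + 300·6.38 + 540·7.36 + 150·2.43) / 1390 = 7.01360

x̄_st ≈ 7.014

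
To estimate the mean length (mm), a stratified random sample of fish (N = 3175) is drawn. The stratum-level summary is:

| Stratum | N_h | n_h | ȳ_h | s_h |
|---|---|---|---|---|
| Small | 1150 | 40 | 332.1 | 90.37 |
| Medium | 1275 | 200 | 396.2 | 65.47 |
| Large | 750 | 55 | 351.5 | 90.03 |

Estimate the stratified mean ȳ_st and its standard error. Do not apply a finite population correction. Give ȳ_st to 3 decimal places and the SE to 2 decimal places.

ȳ_st = Σ W_h ȳ_h = (1150·332.1 + 1275·396.2 + 750·351.5)/3175 = 362.42362
V̂(ȳ_st) = Σ W_h² s_h²/n_h, with W_h = N_h/N and N = 3175:
  stratum Small: (1150/3175)²·90.37²/40 = 26.7853
  stratum Medium: (1275/3175)²·65.47²/200 = 3.45611
  stratum Large: (750/3175)²·90.03²/55 = 8.22331
V̂(ȳ_st) = 38.4647
SE(ȳ_st) = √38.4647 = 6.20199

ȳ_st ≈ 362.424, SE ≈ 6.20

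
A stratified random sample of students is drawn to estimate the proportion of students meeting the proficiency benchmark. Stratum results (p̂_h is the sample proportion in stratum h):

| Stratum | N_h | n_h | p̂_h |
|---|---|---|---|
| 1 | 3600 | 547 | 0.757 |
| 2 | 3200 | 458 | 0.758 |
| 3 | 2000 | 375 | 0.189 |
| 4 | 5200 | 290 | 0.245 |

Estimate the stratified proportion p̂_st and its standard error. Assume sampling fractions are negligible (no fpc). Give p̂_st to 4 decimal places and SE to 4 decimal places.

N = 14000; stratum weights W_h = N_h/N.
p̂_st = Σ W_h p̂_h = (3600·0.757 + 3200·0.758 + 2000·0.189 + 5200·0.245)/14000 = 0.48591
V̂(p̂_st) = Σ W_h² p̂_h(1−p̂_h)/(n_h−1):
  stratum 1: (3600/14000)²·0.757·0.243/546 = 2.22771e-05
  stratum 2: (3200/14000)²·0.758·0.242/457 = 2.09707e-05
  stratum 3: (2000/14000)²·0.189·0.811/374 = 8.36402e-06
  stratum 4: (5200/14000)²·0.245·0.755/289 = 8.8301e-05
V̂(p̂_st) = 0.000139913; SE = √V̂ = 0.0118285

p̂_st ≈ 0.4859, SE ≈ 0.0118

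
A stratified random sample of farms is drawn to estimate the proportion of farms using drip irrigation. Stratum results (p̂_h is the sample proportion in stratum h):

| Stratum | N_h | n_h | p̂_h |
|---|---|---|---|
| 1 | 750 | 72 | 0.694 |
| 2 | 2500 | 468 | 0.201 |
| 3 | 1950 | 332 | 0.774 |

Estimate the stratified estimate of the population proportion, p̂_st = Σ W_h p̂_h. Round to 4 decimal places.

N = 5200; stratum weights W_h = N_h/N.
p̂_st = Σ W_h p̂_h = (750·0.694 + 2500·0.201 + 1950·0.774)/5200 = 0.48698

p̂_st ≈ 0.4870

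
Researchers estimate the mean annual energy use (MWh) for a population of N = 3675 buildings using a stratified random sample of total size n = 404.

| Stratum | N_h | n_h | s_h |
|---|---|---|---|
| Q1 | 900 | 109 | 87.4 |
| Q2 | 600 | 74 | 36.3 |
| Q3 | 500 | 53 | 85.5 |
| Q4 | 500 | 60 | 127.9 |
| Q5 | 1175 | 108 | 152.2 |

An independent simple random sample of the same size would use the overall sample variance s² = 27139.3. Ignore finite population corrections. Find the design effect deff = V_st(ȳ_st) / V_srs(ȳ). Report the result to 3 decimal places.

V̂(ȳ_st) = Σ W_h² s_h²/n_h, with W_h = N_h/N and N = 3675:
  stratum Q1: (900/3675)²·87.4²/109 = 4.20307
  stratum Q2: (600/3675)²·36.3²/74 = 0.474645
  stratum Q3: (500/3675)²·85.5²/53 = 2.55318
  stratum Q4: (500/3675)²·127.9²/60 = 5.04679
  stratum Q5: (1175/3675)²·152.2²/108 = 21.9264
V_st = 34.204
V_srs = s²/n = 27139.3/404 = 67.1765
deff = V_st / V_srs = 34.204/67.1765 = 0.5092

deff ≈ 0.509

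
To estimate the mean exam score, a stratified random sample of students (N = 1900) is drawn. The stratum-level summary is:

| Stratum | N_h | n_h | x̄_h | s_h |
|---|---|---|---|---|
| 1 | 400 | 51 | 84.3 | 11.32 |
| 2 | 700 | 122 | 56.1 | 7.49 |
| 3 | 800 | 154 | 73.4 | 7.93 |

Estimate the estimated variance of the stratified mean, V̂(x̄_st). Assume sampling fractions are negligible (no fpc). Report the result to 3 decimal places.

V̂(x̄_st) ≈ 0.246

V̂(x̄_st) = Σ W_h² s_h²/n_h, with W_h = N_h/N and N = 1900:
  stratum 1: (400/1900)²·11.32²/51 = 0.111362
  stratum 2: (700/1900)²·7.49²/122 = 0.0624155
  stratum 3: (800/1900)²·7.93²/154 = 0.0723933
V̂(x̄_st) = 0.24617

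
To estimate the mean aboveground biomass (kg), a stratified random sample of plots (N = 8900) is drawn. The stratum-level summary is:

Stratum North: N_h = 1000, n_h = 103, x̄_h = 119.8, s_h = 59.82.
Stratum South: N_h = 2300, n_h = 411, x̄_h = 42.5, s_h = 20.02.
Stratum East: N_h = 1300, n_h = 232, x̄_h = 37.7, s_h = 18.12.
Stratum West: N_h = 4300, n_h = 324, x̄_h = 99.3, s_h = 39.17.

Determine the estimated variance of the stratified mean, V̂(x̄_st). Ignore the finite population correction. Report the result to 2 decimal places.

V̂(x̄_st) = Σ W_h² s_h²/n_h, with W_h = N_h/N and N = 8900:
  stratum North: (1000/8900)²·59.82²/103 = 0.438607
  stratum South: (2300/8900)²·20.02²/411 = 0.0651271
  stratum East: (1300/8900)²·18.12²/232 = 0.030195
  stratum West: (4300/8900)²·39.17²/324 = 1.1054
V̂(x̄_st) = 1.63933

V̂(x̄_st) ≈ 1.64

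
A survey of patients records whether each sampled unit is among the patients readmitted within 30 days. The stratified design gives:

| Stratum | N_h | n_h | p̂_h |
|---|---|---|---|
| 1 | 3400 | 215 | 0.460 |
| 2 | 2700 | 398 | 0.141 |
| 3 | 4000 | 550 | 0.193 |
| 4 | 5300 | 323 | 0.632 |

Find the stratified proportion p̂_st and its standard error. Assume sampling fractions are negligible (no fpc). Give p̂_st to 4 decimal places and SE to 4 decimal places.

p̂_st ≈ 0.3939, SE ≈ 0.0131

N = 15400; stratum weights W_h = N_h/N.
p̂_st = Σ W_h p̂_h = (3400·0.460 + 2700·0.141 + 4000·0.193 + 5300·0.632)/15400 = 0.39392
V̂(p̂_st) = Σ W_h² p̂_h(1−p̂_h)/(n_h−1):
  stratum 1: (3400/15400)²·0.460·0.540/214 = 5.65789e-05
  stratum 2: (2700/15400)²·0.141·0.859/397 = 9.37795e-06
  stratum 3: (4000/15400)²·0.193·0.807/549 = 1.91398e-05
  stratum 4: (5300/15400)²·0.632·0.368/322 = 8.55499e-05
V̂(p̂_st) = 0.000170646; SE = √V̂ = 0.0130632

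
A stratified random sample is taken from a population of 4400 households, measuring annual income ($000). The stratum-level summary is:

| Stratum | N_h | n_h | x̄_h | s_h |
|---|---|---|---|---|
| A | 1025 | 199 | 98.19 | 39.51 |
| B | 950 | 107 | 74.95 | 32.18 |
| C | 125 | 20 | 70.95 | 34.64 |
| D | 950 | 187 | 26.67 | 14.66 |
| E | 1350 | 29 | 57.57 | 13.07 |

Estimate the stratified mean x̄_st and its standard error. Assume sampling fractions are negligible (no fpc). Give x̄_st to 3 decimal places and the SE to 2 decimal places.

x̄_st ≈ 64.494, SE ≈ 1.24

x̄_st = Σ W_h x̄_h = (1025·98.19 + 950·74.95 + 125·70.95 + 950·26.67 + 1350·57.57)/4400 = 64.49364
V̂(x̄_st) = Σ W_h² s_h²/n_h, with W_h = N_h/N and N = 4400:
  stratum A: (1025/4400)²·39.51²/199 = 0.4257
  stratum B: (950/4400)²·32.18²/107 = 0.45116
  stratum C: (125/4400)²·34.64²/20 = 0.0484217
  stratum D: (950/4400)²·14.66²/187 = 0.0535757
  stratum E: (1350/4400)²·13.07²/29 = 0.554518
V̂(x̄_st) = 1.53337
SE(x̄_st) = √1.53337 = 1.23829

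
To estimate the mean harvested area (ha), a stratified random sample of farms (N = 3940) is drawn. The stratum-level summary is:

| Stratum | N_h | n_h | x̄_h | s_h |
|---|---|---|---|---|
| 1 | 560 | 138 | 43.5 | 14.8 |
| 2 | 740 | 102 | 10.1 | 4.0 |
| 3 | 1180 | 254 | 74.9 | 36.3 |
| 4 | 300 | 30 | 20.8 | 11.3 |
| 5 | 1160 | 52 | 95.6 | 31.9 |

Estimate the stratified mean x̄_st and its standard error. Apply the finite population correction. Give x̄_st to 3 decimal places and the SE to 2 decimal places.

x̄_st = Σ W_h x̄_h = (560·43.5 + 740·10.1 + 1180·74.9 + 300·20.8 + 1160·95.6)/3940 = 60.24162
V̂(x̄_st) = Σ W_h² (1 − n_h/N_h) s_h²/n_h, with W_h = N_h/N and N = 3940:
  stratum 1: (560/3940)²·(1 − 138/560)·14.8²/138 = 0.0241631
  stratum 2: (740/3940)²·(1 − 102/740)·4.0²/102 = 0.00477067
  stratum 3: (1180/3940)²·(1 − 254/1180)·36.3²/254 = 0.365157
  stratum 4: (300/3940)²·(1 − 30/300)·11.3²/30 = 0.022209
  stratum 5: (1160/3940)²·(1 − 52/1160)·31.9²/52 = 1.62025
V̂(x̄_st) = 2.03655
SE(x̄_st) = √2.03655 = 1.42708

x̄_st ≈ 60.242, SE ≈ 1.43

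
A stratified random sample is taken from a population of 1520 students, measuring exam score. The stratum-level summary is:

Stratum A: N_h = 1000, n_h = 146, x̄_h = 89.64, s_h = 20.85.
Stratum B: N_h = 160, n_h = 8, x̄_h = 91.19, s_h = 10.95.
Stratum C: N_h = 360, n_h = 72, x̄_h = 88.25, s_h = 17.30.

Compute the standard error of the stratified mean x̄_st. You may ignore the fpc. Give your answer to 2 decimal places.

V̂(x̄_st) = Σ W_h² s_h²/n_h, with W_h = N_h/N and N = 1520:
  stratum A: (1000/1520)²·20.85²/146 = 1.28876
  stratum B: (160/1520)²·10.95²/8 = 0.16607
  stratum C: (360/1520)²·17.30²/72 = 0.233173
V̂(x̄_st) = 1.688
SE(x̄_st) = √1.688 = 1.29923

SE(x̄_st) ≈ 1.30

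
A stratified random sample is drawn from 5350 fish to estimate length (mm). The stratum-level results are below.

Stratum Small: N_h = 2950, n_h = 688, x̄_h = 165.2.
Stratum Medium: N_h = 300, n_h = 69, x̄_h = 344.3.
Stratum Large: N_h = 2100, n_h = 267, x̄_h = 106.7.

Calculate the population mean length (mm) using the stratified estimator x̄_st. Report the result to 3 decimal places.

x̄_st ≈ 152.280

N = Σ N_h = 5350. Stratum weights W_h = N_h/N.
x̄_st = (2950·165.2 + 300·344.3 + 2100·106.7) / 5350 = 152.28037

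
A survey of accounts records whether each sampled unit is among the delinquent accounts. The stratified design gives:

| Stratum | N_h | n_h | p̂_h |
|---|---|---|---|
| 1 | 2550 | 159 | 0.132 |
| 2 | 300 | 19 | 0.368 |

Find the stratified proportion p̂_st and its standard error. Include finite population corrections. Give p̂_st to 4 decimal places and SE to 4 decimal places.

N = 2850; stratum weights W_h = N_h/N.
p̂_st = Σ W_h p̂_h = (2550·0.132 + 300·0.368)/2850 = 0.15684
V̂(p̂_st) = Σ W_h² (1 − n_h/N_h) p̂_h(1−p̂_h)/(n_h−1):
  stratum 1: (2550/2850)²·(1 − 159/2550)·0.132·0.868/158 = 0.000544335
  stratum 2: (300/2850)²·(1 − 19/300)·0.368·0.632/18 = 0.0001341
V̂(p̂_st) = 0.000678436; SE = √V̂ = 0.0260468

p̂_st ≈ 0.1568, SE ≈ 0.0260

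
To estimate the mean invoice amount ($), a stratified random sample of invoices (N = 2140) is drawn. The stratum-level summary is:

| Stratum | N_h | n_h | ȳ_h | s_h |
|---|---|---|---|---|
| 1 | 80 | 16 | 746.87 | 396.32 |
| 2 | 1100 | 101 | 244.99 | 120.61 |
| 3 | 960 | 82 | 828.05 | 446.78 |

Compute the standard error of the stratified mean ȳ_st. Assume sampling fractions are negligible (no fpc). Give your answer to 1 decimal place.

SE(ȳ_st) ≈ 23.3

V̂(ȳ_st) = Σ W_h² s_h²/n_h, with W_h = N_h/N and N = 2140:
  stratum 1: (80/2140)²·396.32²/16 = 13.7191
  stratum 2: (1100/2140)²·120.61²/101 = 38.0542
  stratum 3: (960/2140)²·446.78²/82 = 489.879
V̂(ȳ_st) = 541.652
SE(ȳ_st) = √541.652 = 23.2734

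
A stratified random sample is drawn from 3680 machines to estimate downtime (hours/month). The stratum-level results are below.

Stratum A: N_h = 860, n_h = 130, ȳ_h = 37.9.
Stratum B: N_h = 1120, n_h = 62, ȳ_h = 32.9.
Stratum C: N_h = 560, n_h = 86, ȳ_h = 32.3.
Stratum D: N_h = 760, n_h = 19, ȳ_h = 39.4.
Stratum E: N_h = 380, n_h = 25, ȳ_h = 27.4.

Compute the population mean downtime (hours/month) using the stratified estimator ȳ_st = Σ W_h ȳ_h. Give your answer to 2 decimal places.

N = Σ N_h = 3680. Stratum weights W_h = N_h/N.
ȳ_st = (860·37.9 + 1120·32.9 + 560·32.3 + 760·39.4 + 380·27.4) / 3680 = 34.7516

ȳ_st ≈ 34.75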